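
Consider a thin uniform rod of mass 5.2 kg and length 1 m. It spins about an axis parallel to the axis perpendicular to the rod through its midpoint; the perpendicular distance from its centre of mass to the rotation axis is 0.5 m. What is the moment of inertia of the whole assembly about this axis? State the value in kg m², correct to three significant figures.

I_cm = (1/12)ML² = (1/12)(5.2)(1)² = 0.43333 kg m²; centre at d = 0.5 m, so I = I_cm + Md² gives I = 0.43333 + (5.2)(0.5)² = 1.7333 kg m².

1.73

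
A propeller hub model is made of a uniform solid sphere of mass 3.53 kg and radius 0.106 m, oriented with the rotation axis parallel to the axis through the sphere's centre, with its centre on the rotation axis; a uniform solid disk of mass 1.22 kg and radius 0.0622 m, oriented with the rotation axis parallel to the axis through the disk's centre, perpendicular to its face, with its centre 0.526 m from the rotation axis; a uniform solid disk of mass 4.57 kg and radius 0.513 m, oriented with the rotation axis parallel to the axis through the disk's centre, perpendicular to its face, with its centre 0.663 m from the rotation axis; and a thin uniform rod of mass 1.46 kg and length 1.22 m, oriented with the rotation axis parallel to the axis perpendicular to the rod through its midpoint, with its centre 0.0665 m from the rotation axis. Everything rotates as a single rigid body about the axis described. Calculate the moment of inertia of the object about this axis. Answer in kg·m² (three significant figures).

3.15

Solid sphere: I_cm = (2/5)MR² = (2/5)(3.53)(0.106)² = 0.015865 kg·m²; axis through the centre, so I = 0.015865 kg·m².
Solid disk: I_cm = (1/2)MR² = (1/2)(1.22)(0.0622)² = 0.00236 kg·m²; centre at d = 0.526 m, so I = I_cm + Md² gives I = 0.00236 + (1.22)(0.526)² = 0.3399 kg·m².
Solid disk: I_cm = (1/2)MR² = (1/2)(4.57)(0.513)² = 0.60134 kg·m²; centre at d = 0.663 m, so I = I_cm + Md² gives I = 0.60134 + (4.57)(0.663)² = 2.6102 kg·m².
Thin rod: I_cm = (1/12)ML² = (1/12)(1.46)(1.22)² = 0.18109 kg·m²; centre at d = 0.0665 m, so I = I_cm + Md² gives I = 0.18109 + (1.46)(0.0665)² = 0.18755 kg·m².
Total I = 0.015865 + 0.3399 + 2.6102 + 0.18755 = 3.1535 kg·m².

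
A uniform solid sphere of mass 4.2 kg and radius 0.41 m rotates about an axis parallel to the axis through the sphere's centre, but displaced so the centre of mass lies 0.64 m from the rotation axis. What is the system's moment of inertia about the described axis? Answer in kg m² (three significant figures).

I_cm = (2/5)MR² = (2/5)(4.2)(0.41)² = 0.28241 kg m²; centre at d = 0.64 m, so the parallel axis theorem gives I = 0.28241 + (4.2)(0.64)² = 2.0027 kg m².

2.00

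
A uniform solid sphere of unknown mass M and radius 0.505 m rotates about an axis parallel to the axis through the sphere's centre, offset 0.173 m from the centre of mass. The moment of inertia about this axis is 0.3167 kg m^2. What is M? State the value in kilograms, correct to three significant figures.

2.40

I = I_cm + Md² = (2/5)MR² + Md² = M·[0.4·(0.505)² + (0.173)²] = M·0.13194.
So M = 0.3167 / 0.13194 = 2.4004 kg.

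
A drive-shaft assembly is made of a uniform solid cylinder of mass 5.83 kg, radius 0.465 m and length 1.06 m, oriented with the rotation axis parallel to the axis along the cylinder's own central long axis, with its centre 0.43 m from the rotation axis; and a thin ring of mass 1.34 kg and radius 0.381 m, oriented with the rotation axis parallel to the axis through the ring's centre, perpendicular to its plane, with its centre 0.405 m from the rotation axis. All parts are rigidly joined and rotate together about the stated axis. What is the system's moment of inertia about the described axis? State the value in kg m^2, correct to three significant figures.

2.12

Solid cylinder: I_cm = (1/2)MR² = (1/2)(5.83)(0.465)² = 0.6303 kg m^2; centre at d = 0.43 m, so the parallel axis theorem gives I = 0.6303 + (5.83)(0.43)² = 1.7083 kg m^2.
Thin ring: I_cm = MR² = (1.34)(0.381)² = 0.19452 kg m^2; centre at d = 0.405 m, so the parallel axis theorem gives I = 0.19452 + (1.34)(0.405)² = 0.41431 kg m^2.
Total I = 1.7083 + 0.41431 = 2.1226 kg m^2.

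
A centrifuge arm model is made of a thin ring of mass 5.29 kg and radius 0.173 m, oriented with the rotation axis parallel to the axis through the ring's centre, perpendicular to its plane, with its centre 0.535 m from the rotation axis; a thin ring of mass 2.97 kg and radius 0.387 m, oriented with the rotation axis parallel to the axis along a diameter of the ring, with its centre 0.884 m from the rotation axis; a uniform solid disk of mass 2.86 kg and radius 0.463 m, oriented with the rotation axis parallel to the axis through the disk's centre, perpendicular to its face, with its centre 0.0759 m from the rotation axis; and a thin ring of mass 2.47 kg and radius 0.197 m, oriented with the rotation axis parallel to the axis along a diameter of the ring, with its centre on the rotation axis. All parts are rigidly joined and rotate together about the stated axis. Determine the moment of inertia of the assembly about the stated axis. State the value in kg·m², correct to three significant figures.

Thin ring: I_cm = MR² = (5.29)(0.173)² = 0.15832 kg·m²; centre at d = 0.535 m, so the parallel axis theorem gives I = 0.15832 + (5.29)(0.535)² = 1.6725 kg·m².
Thin ring: I_cm = (1/2)MR² = (1/2)(2.97)(0.387)² = 0.22241 kg·m²; centre at d = 0.884 m, so the parallel axis theorem gives I = 0.22241 + (2.97)(0.884)² = 2.5433 kg·m².
Solid disk: I_cm = (1/2)MR² = (1/2)(2.86)(0.463)² = 0.30655 kg·m²; centre at d = 0.0759 m, so the parallel axis theorem gives I = 0.30655 + (2.86)(0.0759)² = 0.32302 kg·m².
Thin ring: I_cm = (1/2)MR² = (1/2)(2.47)(0.197)² = 0.047929 kg·m²; axis through the centre, so I = 0.047929 kg·m².
Total I = 1.6725 + 2.5433 + 0.32302 + 0.047929 = 4.5867 kg·m².

4.59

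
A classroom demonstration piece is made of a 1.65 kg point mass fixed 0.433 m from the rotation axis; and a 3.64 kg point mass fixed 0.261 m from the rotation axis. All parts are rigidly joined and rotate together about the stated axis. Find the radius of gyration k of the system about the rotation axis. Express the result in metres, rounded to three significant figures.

Point mass: I_cm = 0; centre at d = 0.433 m, so the parallel axis theorem gives I = 0 + (1.65)(0.433)² = 0.30936 kg m².
Point mass: I_cm = 0; centre at d = 0.261 m, so the parallel axis theorem gives I = 0 + (3.64)(0.261)² = 0.24796 kg m².
Total I = 0.55732 kg m²; total mass M = 5.29 kg.
k = √(I/M) = √(0.55732/5.29) = 0.32458 m.

0.325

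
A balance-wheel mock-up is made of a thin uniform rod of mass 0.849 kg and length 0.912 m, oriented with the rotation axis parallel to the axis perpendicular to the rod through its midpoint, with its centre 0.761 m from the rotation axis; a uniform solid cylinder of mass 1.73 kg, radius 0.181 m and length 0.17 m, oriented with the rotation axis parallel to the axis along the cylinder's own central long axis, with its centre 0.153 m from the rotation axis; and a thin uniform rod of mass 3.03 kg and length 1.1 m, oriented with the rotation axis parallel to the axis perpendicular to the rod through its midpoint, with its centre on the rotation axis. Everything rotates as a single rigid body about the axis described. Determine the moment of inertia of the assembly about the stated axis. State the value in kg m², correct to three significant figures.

0.925

Thin rod: I_cm = (1/12)ML² = (1/12)(0.849)(0.912)² = 0.058846 kg m²; centre at d = 0.761 m, so the parallel axis theorem gives I = 0.058846 + (0.849)(0.761)² = 0.55052 kg m².
Solid cylinder: I_cm = (1/2)MR² = (1/2)(1.73)(0.181)² = 0.028338 kg m²; centre at d = 0.153 m, so the parallel axis theorem gives I = 0.028338 + (1.73)(0.153)² = 0.068836 kg m².
Thin rod: I_cm = (1/12)ML² = (1/12)(3.03)(1.1)² = 0.30552 kg m²; axis through the centre, so I = 0.30552 kg m².
Total I = 0.55052 + 0.068836 + 0.30552 = 0.92488 kg m².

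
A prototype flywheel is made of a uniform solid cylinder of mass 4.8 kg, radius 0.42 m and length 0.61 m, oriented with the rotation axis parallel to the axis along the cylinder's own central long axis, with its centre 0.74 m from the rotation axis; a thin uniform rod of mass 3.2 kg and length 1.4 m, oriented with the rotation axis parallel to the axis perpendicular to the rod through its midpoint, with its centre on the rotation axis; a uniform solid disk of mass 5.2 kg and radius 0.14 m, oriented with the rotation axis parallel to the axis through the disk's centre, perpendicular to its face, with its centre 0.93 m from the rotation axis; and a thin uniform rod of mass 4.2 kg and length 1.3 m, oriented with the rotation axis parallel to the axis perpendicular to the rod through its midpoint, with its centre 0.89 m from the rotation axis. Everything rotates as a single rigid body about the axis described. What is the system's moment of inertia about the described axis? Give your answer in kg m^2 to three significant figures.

Solid cylinder: I_cm = (1/2)MR² = (1/2)(4.8)(0.42)² = 0.42336 kg m^2; centre at d = 0.74 m, so I = I_cm + Md² gives I = 0.42336 + (4.8)(0.74)² = 3.0518 kg m^2.
Thin rod: I_cm = (1/12)ML² = (1/12)(3.2)(1.4)² = 0.52267 kg m^2; axis through the centre, so I = 0.52267 kg m^2.
Solid disk: I_cm = (1/2)MR² = (1/2)(5.2)(0.14)² = 0.05096 kg m^2; centre at d = 0.93 m, so I = I_cm + Md² gives I = 0.05096 + (5.2)(0.93)² = 4.5484 kg m^2.
Thin rod: I_cm = (1/12)ML² = (1/12)(4.2)(1.3)² = 0.5915 kg m^2; centre at d = 0.89 m, so I = I_cm + Md² gives I = 0.5915 + (4.2)(0.89)² = 3.9183 kg m^2.
Total I = 3.0518 + 0.52267 + 4.5484 + 3.9183 = 12.041 kg m^2.

12.0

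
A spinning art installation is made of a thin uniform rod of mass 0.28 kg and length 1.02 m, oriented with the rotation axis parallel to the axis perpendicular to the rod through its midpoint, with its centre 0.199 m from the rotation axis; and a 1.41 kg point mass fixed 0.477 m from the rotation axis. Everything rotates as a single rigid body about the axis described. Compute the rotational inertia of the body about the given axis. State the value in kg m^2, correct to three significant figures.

Thin rod: I_cm = (1/12)ML² = (1/12)(0.28)(1.02)² = 0.024276 kg m^2; centre at d = 0.199 m, so the parallel axis theorem gives I = 0.024276 + (0.28)(0.199)² = 0.035364 kg m^2.
Point mass: I_cm = 0; centre at d = 0.477 m, so the parallel axis theorem gives I = 0 + (1.41)(0.477)² = 0.32082 kg m^2.
Total I = 0.035364 + 0.32082 = 0.35618 kg m^2.

0.356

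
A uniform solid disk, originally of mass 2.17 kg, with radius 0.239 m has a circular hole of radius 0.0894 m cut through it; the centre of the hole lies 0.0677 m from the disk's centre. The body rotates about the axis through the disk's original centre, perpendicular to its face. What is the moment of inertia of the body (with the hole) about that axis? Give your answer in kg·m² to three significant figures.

Unpierced body about its centre: I₀ = (1/2)MR² = (1/2)(2.17)(0.239)² = 0.061976 kg·m².
The removed disk has mass m = M·(r/R)² = (2.17)(0.0894/0.239)² = 0.30363 kg (same uniform areal density).
Its moment of inertia about the rotation axis (parallel-axis theorem): I_hole = (1/2)mr² + md² = (1/2)(0.30363)(0.0894)² + (0.30363)(0.0677)² = 0.002605 kg·m².
Treating the hole as negative mass, I = I₀ − I_hole = 0.061976 − 0.002605 = 0.059371 kg·m².

0.0594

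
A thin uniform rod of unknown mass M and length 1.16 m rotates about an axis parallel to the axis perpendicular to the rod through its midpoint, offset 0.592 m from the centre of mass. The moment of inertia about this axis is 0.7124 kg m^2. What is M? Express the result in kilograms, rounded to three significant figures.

1.54

I = I_cm + Md² = (1/12)ML² + Md² = M·[0.0833333·(1.16)² + (0.592)²] = M·0.4626.
So M = 0.7124 / 0.4626 = 1.54 kg.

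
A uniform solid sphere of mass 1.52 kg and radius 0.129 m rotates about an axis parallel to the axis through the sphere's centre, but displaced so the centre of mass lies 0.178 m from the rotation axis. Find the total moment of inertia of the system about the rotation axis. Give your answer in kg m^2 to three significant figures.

I_cm = (2/5)MR² = (2/5)(1.52)(0.129)² = 0.010118 kg m^2; centre at d = 0.178 m, so the parallel axis theorem gives I = 0.010118 + (1.52)(0.178)² = 0.058277 kg m^2.

0.0583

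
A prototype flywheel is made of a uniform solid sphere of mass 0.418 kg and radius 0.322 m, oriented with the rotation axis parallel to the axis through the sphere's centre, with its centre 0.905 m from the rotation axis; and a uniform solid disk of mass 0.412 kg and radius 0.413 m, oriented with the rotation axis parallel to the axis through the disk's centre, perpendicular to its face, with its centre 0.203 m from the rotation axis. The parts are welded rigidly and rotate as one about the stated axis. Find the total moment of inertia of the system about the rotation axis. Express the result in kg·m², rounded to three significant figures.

0.412

Solid sphere: I_cm = (2/5)MR² = (2/5)(0.418)(0.322)² = 0.017336 kg·m²; centre at d = 0.905 m, so I = I_cm + Md² gives I = 0.017336 + (0.418)(0.905)² = 0.35969 kg·m².
Solid disk: I_cm = (1/2)MR² = (1/2)(0.412)(0.413)² = 0.035137 kg·m²; centre at d = 0.203 m, so I = I_cm + Md² gives I = 0.035137 + (0.412)(0.203)² = 0.052115 kg·m².
Total I = 0.35969 + 0.052115 = 0.4118 kg·m².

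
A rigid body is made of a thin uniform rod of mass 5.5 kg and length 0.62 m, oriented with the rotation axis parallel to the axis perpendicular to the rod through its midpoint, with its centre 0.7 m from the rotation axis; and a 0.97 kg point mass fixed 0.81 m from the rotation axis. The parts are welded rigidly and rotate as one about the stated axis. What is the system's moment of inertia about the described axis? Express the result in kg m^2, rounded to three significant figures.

3.51

Thin rod: I_cm = (1/12)ML² = (1/12)(5.5)(0.62)² = 0.17618 kg m^2; centre at d = 0.7 m, so the parallel axis theorem gives I = 0.17618 + (5.5)(0.7)² = 2.8712 kg m^2.
Point mass: I_cm = 0; centre at d = 0.81 m, so the parallel axis theorem gives I = 0 + (0.97)(0.81)² = 0.63642 kg m^2.
Total I = 2.8712 + 0.63642 = 3.5076 kg m^2.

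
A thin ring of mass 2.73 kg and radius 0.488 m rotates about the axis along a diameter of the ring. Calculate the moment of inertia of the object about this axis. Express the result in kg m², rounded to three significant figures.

0.325

I_cm = (1/2)MR² = (1/2)(2.73)(0.488)² = 0.32507 kg m²; axis through the centre, so I = 0.32507 kg m².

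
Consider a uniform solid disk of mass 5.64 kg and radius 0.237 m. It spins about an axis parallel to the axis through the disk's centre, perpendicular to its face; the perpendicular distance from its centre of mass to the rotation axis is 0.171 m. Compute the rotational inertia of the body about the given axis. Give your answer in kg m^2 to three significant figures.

I_cm = (1/2)MR² = (1/2)(5.64)(0.237)² = 0.1584 kg m^2; centre at d = 0.171 m, so the parallel axis theorem gives I = 0.1584 + (5.64)(0.171)² = 0.32332 kg m^2.

0.323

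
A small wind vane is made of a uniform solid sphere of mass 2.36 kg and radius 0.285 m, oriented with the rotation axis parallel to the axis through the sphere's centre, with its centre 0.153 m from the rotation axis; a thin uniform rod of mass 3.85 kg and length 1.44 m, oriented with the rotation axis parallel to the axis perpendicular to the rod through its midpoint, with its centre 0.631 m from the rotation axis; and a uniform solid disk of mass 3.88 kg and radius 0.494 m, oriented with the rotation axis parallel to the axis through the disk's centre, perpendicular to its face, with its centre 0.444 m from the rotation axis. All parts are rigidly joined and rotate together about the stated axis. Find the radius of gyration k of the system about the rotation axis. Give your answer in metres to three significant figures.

Solid sphere: I_cm = (2/5)MR² = (2/5)(2.36)(0.285)² = 0.076676 kg·m²; centre at d = 0.153 m, so the parallel axis theorem gives I = 0.076676 + (2.36)(0.153)² = 0.13192 kg·m².
Thin rod: I_cm = (1/12)ML² = (1/12)(3.85)(1.44)² = 0.66528 kg·m²; centre at d = 0.631 m, so the parallel axis theorem gives I = 0.66528 + (3.85)(0.631)² = 2.1982 kg·m².
Solid disk: I_cm = (1/2)MR² = (1/2)(3.88)(0.494)² = 0.47343 kg·m²; centre at d = 0.444 m, so the parallel axis theorem gives I = 0.47343 + (3.88)(0.444)² = 1.2383 kg·m².
Total I = 3.5684 kg·m²; total mass M = 10.09 kg.
k = √(I/M) = √(3.5684/10.09) = 0.59469 m.

0.595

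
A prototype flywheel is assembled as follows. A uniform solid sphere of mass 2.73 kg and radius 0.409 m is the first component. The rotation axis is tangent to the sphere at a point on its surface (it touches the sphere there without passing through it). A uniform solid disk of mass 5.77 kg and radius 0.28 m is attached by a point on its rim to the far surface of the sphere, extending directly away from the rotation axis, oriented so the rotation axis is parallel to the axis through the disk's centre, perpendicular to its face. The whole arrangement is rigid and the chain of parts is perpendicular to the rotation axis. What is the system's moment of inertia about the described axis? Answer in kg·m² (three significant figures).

7.82

Solid sphere: I_cm = (2/5)MR² = (2/5)(2.73)(0.409)² = 0.18267 kg·m²; centre at d = 0.409 m, so I = I_cm + Md² gives I = 0.18267 + (2.73)(0.409)² = 0.63935 kg·m².
Solid disk: I_cm = (1/2)MR² = (1/2)(5.77)(0.28)² = 0.22618 kg·m²; centre at d = 0.409 + 0.409 + 0.28 = 1.098 m, so I = I_cm + Md² gives I = 0.22618 + (5.77)(1.098)² = 7.1825 kg·m².
Total I = 0.63935 + 7.1825 = 7.8219 kg·m².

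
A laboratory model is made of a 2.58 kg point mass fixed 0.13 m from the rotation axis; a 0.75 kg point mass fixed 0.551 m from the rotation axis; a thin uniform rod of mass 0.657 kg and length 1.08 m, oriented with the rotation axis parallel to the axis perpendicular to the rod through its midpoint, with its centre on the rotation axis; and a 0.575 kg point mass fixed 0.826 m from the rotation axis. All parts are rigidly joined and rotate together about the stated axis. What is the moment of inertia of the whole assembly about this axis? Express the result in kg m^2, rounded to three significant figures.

Point mass: I_cm = 0; centre at d = 0.13 m, so I = I_cm + Md² gives I = 0 + (2.58)(0.13)² = 0.043602 kg m^2.
Point mass: I_cm = 0; centre at d = 0.551 m, so I = I_cm + Md² gives I = 0 + (0.75)(0.551)² = 0.2277 kg m^2.
Thin rod: I_cm = (1/12)ML² = (1/12)(0.657)(1.08)² = 0.06386 kg m^2; axis through the centre, so I = 0.06386 kg m^2.
Point mass: I_cm = 0; centre at d = 0.826 m, so I = I_cm + Md² gives I = 0 + (0.575)(0.826)² = 0.39231 kg m^2.
Total I = 0.043602 + 0.2277 + 0.06386 + 0.39231 = 0.72747 kg m^2.

0.727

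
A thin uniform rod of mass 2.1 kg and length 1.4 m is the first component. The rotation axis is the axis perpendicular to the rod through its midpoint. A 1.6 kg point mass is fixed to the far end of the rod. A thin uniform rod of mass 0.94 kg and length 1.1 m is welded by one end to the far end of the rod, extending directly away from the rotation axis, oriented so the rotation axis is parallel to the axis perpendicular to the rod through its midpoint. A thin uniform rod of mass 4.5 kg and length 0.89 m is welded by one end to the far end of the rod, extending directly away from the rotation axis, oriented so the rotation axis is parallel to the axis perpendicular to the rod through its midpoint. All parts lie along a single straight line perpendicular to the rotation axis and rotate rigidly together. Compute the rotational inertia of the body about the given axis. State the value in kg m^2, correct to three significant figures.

25.7

Thin rod: I_cm = (1/12)ML² = (1/12)(2.1)(1.4)² = 0.343 kg m^2; axis through the centre, so I = 0.343 kg m^2.
Point mass: I_cm = 0; centre at d = 0.7 m, so the parallel axis theorem gives I = 0 + (1.6)(0.7)² = 0.784 kg m^2.
Thin rod: I_cm = (1/12)ML² = (1/12)(0.94)(1.1)² = 0.094783 kg m^2; centre at d = 0.7 + 0.55 = 1.25 m, so the parallel axis theorem gives I = 0.094783 + (0.94)(1.25)² = 1.5635 kg m^2.
Thin rod: I_cm = (1/12)ML² = (1/12)(4.5)(0.89)² = 0.29704 kg m^2; centre at d = 0.7 + 0.55 + 0.55 + 0.445 = 2.245 m, so the parallel axis theorem gives I = 0.29704 + (4.5)(2.245)² = 22.977 kg m^2.
Total I = 0.343 + 0.784 + 1.5635 + 22.977 = 25.668 kg m^2.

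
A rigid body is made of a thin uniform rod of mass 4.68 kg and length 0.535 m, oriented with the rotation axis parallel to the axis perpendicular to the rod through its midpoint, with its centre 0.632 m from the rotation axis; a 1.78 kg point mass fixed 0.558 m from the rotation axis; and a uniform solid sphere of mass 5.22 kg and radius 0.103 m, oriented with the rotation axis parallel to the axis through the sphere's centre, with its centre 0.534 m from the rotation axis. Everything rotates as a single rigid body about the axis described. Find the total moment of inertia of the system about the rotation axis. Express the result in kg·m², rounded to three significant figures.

4.05

Thin rod: I_cm = (1/12)ML² = (1/12)(4.68)(0.535)² = 0.11163 kg·m²; centre at d = 0.632 m, so I = I_cm + Md² gives I = 0.11163 + (4.68)(0.632)² = 1.9809 kg·m².
Point mass: I_cm = 0; centre at d = 0.558 m, so I = I_cm + Md² gives I = 0 + (1.78)(0.558)² = 0.55423 kg·m².
Solid sphere: I_cm = (2/5)MR² = (2/5)(5.22)(0.103)² = 0.022152 kg·m²; centre at d = 0.534 m, so I = I_cm + Md² gives I = 0.022152 + (5.22)(0.534)² = 1.5107 kg·m².
Total I = 1.9809 + 0.55423 + 1.5107 = 4.0458 kg·m².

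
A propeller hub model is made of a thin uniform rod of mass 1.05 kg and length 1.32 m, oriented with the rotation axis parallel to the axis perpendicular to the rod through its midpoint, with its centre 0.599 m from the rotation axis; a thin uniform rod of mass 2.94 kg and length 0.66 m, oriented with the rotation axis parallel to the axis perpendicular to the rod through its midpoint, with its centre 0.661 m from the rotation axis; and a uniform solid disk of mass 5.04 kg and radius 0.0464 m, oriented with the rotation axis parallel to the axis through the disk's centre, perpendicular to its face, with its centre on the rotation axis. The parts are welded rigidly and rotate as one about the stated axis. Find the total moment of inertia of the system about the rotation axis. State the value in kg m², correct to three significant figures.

Thin rod: I_cm = (1/12)ML² = (1/12)(1.05)(1.32)² = 0.15246 kg m²; centre at d = 0.599 m, so I = I_cm + Md² gives I = 0.15246 + (1.05)(0.599)² = 0.5292 kg m².
Thin rod: I_cm = (1/12)ML² = (1/12)(2.94)(0.66)² = 0.10672 kg m²; centre at d = 0.661 m, so I = I_cm + Md² gives I = 0.10672 + (2.94)(0.661)² = 1.3913 kg m².
Solid disk: I_cm = (1/2)MR² = (1/2)(5.04)(0.0464)² = 0.0054255 kg m²; axis through the centre, so I = 0.0054255 kg m².
Total I = 0.5292 + 1.3913 + 0.0054255 = 1.9259 kg m².

1.93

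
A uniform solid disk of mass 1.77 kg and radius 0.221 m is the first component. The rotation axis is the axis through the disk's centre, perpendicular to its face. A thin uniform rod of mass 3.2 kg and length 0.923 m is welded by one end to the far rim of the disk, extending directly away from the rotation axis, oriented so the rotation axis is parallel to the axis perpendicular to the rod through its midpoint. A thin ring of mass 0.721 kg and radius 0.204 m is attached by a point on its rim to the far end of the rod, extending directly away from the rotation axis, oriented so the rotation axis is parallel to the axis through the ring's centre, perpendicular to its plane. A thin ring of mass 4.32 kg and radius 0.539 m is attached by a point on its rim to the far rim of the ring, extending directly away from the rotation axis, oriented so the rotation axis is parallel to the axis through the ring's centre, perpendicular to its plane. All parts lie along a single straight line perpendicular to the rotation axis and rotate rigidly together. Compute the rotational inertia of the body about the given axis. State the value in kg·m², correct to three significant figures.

23.2

Solid disk: I_cm = (1/2)MR² = (1/2)(1.77)(0.221)² = 0.043224 kg·m²; axis through the centre, so I = 0.043224 kg·m².
Thin rod: I_cm = (1/12)ML² = (1/12)(3.2)(0.923)² = 0.22718 kg·m²; centre at d = 0.221 + 0.4615 = 0.6825 m, so I = I_cm + Md² gives I = 0.22718 + (3.2)(0.6825)² = 1.7178 kg·m².
Thin ring: I_cm = MR² = (0.721)(0.204)² = 0.030005 kg·m²; centre at d = 0.221 + 0.4615 + 0.4615 + 0.204 = 1.348 m, so I = I_cm + Md² gives I = 0.030005 + (0.721)(1.348)² = 1.3401 kg·m².
Thin ring: I_cm = MR² = (4.32)(0.539)² = 1.2551 kg·m²; centre at d = 0.221 + 0.4615 + 0.4615 + 0.204 + 0.204 + 0.539 = 2.091 m, so I = I_cm + Md² gives I = 1.2551 + (4.32)(2.091)² = 20.143 kg·m².
Total I = 0.043224 + 1.7178 + 1.3401 + 20.143 = 23.244 kg·m².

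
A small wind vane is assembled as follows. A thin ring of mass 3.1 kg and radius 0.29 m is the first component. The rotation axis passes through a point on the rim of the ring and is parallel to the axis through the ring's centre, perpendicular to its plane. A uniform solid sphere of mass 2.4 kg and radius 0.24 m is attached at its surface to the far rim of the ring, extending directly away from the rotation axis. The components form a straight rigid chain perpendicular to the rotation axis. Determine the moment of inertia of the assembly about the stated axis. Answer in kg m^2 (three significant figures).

2.19

Thin ring: I_cm = MR² = (3.1)(0.29)² = 0.26071 kg m^2; centre at d = 0.29 m, so I = I_cm + Md² gives I = 0.26071 + (3.1)(0.29)² = 0.52142 kg m^2.
Solid sphere: I_cm = (2/5)MR² = (2/5)(2.4)(0.24)² = 0.055296 kg m^2; centre at d = 0.29 + 0.29 + 0.24 = 0.82 m, so I = I_cm + Md² gives I = 0.055296 + (2.4)(0.82)² = 1.6691 kg m^2.
Total I = 0.52142 + 1.6691 = 2.1905 kg m^2.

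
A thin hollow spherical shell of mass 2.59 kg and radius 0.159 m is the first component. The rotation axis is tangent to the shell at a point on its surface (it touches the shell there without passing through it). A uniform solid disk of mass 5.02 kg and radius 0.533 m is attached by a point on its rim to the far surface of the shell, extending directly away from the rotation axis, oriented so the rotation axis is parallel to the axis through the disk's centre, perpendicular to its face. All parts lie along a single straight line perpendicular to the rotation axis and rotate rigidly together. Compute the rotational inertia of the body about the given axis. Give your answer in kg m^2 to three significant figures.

Spherical shell: I_cm = (2/3)MR² = (2/3)(2.59)(0.159)² = 0.043652 kg m^2; centre at d = 0.159 m, so the parallel axis theorem gives I = 0.043652 + (2.59)(0.159)² = 0.10913 kg m^2.
Solid disk: I_cm = (1/2)MR² = (1/2)(5.02)(0.533)² = 0.71306 kg m^2; centre at d = 0.159 + 0.159 + 0.533 = 0.851 m, so the parallel axis theorem gives I = 0.71306 + (5.02)(0.851)² = 4.3486 kg m^2.
Total I = 0.10913 + 4.3486 = 4.4577 kg m^2.

4.46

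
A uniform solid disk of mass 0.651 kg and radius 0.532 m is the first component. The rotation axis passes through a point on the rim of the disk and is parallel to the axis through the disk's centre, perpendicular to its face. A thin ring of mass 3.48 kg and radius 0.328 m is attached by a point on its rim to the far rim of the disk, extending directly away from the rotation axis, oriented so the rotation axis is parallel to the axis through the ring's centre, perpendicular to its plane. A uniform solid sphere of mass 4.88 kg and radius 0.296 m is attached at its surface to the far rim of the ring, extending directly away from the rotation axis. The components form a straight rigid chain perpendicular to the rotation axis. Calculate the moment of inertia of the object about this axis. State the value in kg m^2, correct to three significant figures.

Solid disk: I_cm = (1/2)MR² = (1/2)(0.651)(0.532)² = 0.092124 kg m^2; centre at d = 0.532 m, so the parallel axis theorem gives I = 0.092124 + (0.651)(0.532)² = 0.27637 kg m^2.
Thin ring: I_cm = MR² = (3.48)(0.328)² = 0.37439 kg m^2; centre at d = 0.532 + 0.532 + 0.328 = 1.392 m, so the parallel axis theorem gives I = 0.37439 + (3.48)(1.392)² = 7.1175 kg m^2.
Solid sphere: I_cm = (2/5)MR² = (2/5)(4.88)(0.296)² = 0.17103 kg m^2; centre at d = 0.532 + 0.532 + 0.328 + 0.328 + 0.296 = 2.016 m, so the parallel axis theorem gives I = 0.17103 + (4.88)(2.016)² = 20.005 kg m^2.
Total I = 0.27637 + 7.1175 + 20.005 = 27.398 kg m^2.

27.4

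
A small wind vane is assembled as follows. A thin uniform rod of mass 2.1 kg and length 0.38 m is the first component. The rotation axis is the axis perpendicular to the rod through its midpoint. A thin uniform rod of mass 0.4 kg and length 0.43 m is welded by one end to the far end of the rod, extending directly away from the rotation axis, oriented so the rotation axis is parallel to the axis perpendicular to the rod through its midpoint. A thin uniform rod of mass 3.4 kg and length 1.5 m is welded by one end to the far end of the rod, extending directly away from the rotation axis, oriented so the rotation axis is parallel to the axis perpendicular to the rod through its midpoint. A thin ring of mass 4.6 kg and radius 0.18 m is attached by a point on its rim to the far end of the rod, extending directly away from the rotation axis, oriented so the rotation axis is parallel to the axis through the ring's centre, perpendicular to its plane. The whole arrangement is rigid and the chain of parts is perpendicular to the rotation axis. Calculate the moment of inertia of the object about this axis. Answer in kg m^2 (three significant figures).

Thin rod: I_cm = (1/12)ML² = (1/12)(2.1)(0.38)² = 0.02527 kg m^2; axis through the centre, so I = 0.02527 kg m^2.
Thin rod: I_cm = (1/12)ML² = (1/12)(0.4)(0.43)² = 0.0061633 kg m^2; centre at d = 0.19 + 0.215 = 0.405 m, so I = I_cm + Md² gives I = 0.0061633 + (0.4)(0.405)² = 0.071773 kg m^2.
Thin rod: I_cm = (1/12)ML² = (1/12)(3.4)(1.5)² = 0.6375 kg m^2; centre at d = 0.19 + 0.215 + 0.215 + 0.75 = 1.37 m, so I = I_cm + Md² gives I = 0.6375 + (3.4)(1.37)² = 7.019 kg m^2.
Thin ring: I_cm = MR² = (4.6)(0.18)² = 0.14904 kg m^2; centre at d = 0.19 + 0.215 + 0.215 + 0.75 + 0.75 + 0.18 = 2.3 m, so I = I_cm + Md² gives I = 0.14904 + (4.6)(2.3)² = 24.483 kg m^2.
Total I = 0.02527 + 0.071773 + 7.019 + 24.483 = 31.599 kg m^2.

31.6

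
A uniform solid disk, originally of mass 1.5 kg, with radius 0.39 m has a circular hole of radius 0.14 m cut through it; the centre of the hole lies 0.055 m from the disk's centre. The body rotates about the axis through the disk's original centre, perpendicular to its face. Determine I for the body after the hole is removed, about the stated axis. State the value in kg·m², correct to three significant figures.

Unpierced body about its centre: I₀ = (1/2)MR² = (1/2)(1.5)(0.39)² = 0.11408 kg·m².
The removed disk has mass m = M·(r/R)² = (1.5)(0.14/0.39)² = 0.19329 kg (same uniform areal density).
Its moment of inertia about the rotation axis (parallel-axis theorem): I_hole = (1/2)mr² + md² = (1/2)(0.19329)(0.14)² + (0.19329)(0.055)² = 0.002479 kg·m².
Treating the hole as negative mass, I = I₀ − I_hole = 0.11408 − 0.002479 = 0.1116 kg·m².

0.112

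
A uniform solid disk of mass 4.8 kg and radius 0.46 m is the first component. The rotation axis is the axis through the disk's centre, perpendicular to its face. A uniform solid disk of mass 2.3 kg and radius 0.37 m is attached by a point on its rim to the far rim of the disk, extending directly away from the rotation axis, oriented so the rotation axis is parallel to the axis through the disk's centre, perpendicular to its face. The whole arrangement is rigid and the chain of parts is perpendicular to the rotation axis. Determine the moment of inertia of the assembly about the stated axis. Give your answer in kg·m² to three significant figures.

2.25

Solid disk: I_cm = (1/2)MR² = (1/2)(4.8)(0.46)² = 0.50784 kg·m²; axis through the centre, so I = 0.50784 kg·m².
Solid disk: I_cm = (1/2)MR² = (1/2)(2.3)(0.37)² = 0.15743 kg·m²; centre at d = 0.46 + 0.37 = 0.83 m, so the parallel axis theorem gives I = 0.15743 + (2.3)(0.83)² = 1.7419 kg·m².
Total I = 0.50784 + 1.7419 = 2.2497 kg·m².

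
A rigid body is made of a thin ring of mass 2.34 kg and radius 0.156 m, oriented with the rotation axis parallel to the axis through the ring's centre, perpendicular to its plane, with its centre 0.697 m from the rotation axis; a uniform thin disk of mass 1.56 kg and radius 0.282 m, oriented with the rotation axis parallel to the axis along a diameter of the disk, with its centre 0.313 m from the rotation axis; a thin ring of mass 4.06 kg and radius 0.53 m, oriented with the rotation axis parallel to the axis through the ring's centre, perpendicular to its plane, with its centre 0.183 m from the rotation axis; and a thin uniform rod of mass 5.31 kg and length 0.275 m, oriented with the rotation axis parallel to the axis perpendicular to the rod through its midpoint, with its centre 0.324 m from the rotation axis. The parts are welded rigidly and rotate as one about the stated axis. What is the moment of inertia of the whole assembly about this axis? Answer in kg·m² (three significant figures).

Thin ring: I_cm = MR² = (2.34)(0.156)² = 0.056946 kg·m²; centre at d = 0.697 m, so I = I_cm + Md² gives I = 0.056946 + (2.34)(0.697)² = 1.1937 kg·m².
Thin disk: I_cm = (1/4)MR² = (1/4)(1.56)(0.282)² = 0.031014 kg·m²; centre at d = 0.313 m, so I = I_cm + Md² gives I = 0.031014 + (1.56)(0.313)² = 0.18385 kg·m².
Thin ring: I_cm = MR² = (4.06)(0.53)² = 1.1405 kg·m²; centre at d = 0.183 m, so I = I_cm + Md² gives I = 1.1405 + (4.06)(0.183)² = 1.2764 kg·m².
Thin rod: I_cm = (1/12)ML² = (1/12)(5.31)(0.275)² = 0.033464 kg·m²; centre at d = 0.324 m, so I = I_cm + Md² gives I = 0.033464 + (5.31)(0.324)² = 0.59089 kg·m².
Total I = 1.1937 + 0.18385 + 1.2764 + 0.59089 = 3.2449 kg·m².

3.24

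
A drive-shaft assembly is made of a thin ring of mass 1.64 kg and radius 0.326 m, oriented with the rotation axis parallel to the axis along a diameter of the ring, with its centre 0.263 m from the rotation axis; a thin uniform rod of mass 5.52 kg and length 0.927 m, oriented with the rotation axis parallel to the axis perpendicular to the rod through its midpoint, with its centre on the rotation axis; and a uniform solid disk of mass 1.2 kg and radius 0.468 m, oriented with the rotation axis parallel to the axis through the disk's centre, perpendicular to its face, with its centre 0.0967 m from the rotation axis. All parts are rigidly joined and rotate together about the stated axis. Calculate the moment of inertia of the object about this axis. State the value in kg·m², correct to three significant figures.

Thin ring: I_cm = (1/2)MR² = (1/2)(1.64)(0.326)² = 0.087146 kg·m²; centre at d = 0.263 m, so I = I_cm + Md² gives I = 0.087146 + (1.64)(0.263)² = 0.20058 kg·m².
Thin rod: I_cm = (1/12)ML² = (1/12)(5.52)(0.927)² = 0.39529 kg·m²; axis through the centre, so I = 0.39529 kg·m².
Solid disk: I_cm = (1/2)MR² = (1/2)(1.2)(0.468)² = 0.13141 kg·m²; centre at d = 0.0967 m, so I = I_cm + Md² gives I = 0.13141 + (1.2)(0.0967)² = 0.14264 kg·m².
Total I = 0.20058 + 0.39529 + 0.14264 = 0.73851 kg·m².

0.739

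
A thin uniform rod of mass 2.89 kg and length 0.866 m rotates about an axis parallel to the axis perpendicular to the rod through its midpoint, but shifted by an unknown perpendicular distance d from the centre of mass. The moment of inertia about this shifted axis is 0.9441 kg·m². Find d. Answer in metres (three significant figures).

0.514

About the centre-of-mass axis, I_cm = (1/12)ML² = (1/12)(2.89)(0.866)² = 0.18061 kg·m².
Parallel axis theorem: I = I_cm + Md², so Md² = 0.9441 − 0.18061 = 0.76349 kg·m².
d = √(0.76349 / 2.89) = 0.51399 m.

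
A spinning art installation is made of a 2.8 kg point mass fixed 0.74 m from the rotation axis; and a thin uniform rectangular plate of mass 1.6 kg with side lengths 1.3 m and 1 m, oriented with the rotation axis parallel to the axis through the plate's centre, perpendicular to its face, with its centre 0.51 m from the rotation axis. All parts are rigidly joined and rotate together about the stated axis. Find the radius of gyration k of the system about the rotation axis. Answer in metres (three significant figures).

0.724

Point mass: I_cm = 0; centre at d = 0.74 m, so the parallel axis theorem gives I = 0 + (2.8)(0.74)² = 1.5333 kg m^2.
Rectangular plate: I_cm = (1/12)M(a²+b²) = (1/12)(1.6)[(1.3)² + (1)²] = 0.35867 kg m^2; centre at d = 0.51 m, so the parallel axis theorem gives I = 0.35867 + (1.6)(0.51)² = 0.77483 kg m^2.
Total I = 2.3081 kg m^2; total mass M = 4.4 kg.
k = √(I/M) = √(2.3081/4.4) = 0.72427 m.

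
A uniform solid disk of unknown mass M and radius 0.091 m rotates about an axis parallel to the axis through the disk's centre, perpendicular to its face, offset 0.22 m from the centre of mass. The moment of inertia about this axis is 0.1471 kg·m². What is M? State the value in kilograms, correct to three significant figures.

2.80

I = I_cm + Md² = (1/2)MR² + Md² = M·[0.5·(0.091)² + (0.22)²] = M·0.05254.
So M = 0.1471 / 0.05254 = 2.7997 kg.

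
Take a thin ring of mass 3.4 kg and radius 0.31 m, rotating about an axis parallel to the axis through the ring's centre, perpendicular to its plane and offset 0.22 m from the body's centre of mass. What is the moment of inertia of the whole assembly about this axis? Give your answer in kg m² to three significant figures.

0.491

I_cm = MR² = (3.4)(0.31)² = 0.32674 kg m²; centre at d = 0.22 m, so I = I_cm + Md² gives I = 0.32674 + (3.4)(0.22)² = 0.4913 kg m².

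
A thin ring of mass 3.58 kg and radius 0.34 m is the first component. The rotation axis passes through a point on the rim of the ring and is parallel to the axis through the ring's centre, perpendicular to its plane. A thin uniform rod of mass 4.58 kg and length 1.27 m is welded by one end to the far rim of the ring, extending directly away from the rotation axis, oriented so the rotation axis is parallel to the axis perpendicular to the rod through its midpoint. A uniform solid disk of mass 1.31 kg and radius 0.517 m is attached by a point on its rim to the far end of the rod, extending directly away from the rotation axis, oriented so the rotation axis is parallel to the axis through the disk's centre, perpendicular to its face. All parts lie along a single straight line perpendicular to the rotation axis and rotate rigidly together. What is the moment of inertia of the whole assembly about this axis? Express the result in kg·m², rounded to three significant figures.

17.5

Thin ring: I_cm = MR² = (3.58)(0.34)² = 0.41385 kg·m²; centre at d = 0.34 m, so I = I_cm + Md² gives I = 0.41385 + (3.58)(0.34)² = 0.8277 kg·m².
Thin rod: I_cm = (1/12)ML² = (1/12)(4.58)(1.27)² = 0.61559 kg·m²; centre at d = 0.34 + 0.34 + 0.635 = 1.315 m, so I = I_cm + Md² gives I = 0.61559 + (4.58)(1.315)² = 8.5354 kg·m².
Solid disk: I_cm = (1/2)MR² = (1/2)(1.31)(0.517)² = 0.17507 kg·m²; centre at d = 0.34 + 0.34 + 0.635 + 0.635 + 0.517 = 2.467 m, so I = I_cm + Md² gives I = 0.17507 + (1.31)(2.467)² = 8.1479 kg·m².
Total I = 0.8277 + 8.5354 + 8.1479 = 17.511 kg·m².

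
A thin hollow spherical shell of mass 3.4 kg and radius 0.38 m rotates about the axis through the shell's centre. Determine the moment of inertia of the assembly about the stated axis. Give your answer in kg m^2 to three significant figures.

0.327

I_cm = (2/3)MR² = (2/3)(3.4)(0.38)² = 0.32731 kg m^2; axis through the centre, so I = 0.32731 kg m^2.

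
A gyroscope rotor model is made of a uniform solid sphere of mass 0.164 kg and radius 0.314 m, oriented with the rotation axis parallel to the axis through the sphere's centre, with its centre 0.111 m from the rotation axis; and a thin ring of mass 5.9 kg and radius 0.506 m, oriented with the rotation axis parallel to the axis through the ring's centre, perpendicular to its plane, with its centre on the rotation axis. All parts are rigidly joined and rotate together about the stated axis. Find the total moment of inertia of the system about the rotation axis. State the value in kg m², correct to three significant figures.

1.52

Solid sphere: I_cm = (2/5)MR² = (2/5)(0.164)(0.314)² = 0.0064679 kg m²; centre at d = 0.111 m, so the parallel axis theorem gives I = 0.0064679 + (0.164)(0.111)² = 0.0084885 kg m².
Thin ring: I_cm = MR² = (5.9)(0.506)² = 1.5106 kg m²; axis through the centre, so I = 1.5106 kg m².
Total I = 0.0084885 + 1.5106 = 1.5191 kg m².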